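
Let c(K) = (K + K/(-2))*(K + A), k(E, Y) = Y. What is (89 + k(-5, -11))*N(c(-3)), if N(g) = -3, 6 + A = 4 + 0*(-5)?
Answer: -234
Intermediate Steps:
A = -2 (A = -6 + (4 + 0*(-5)) = -6 + (4 + 0) = -6 + 4 = -2)
c(K) = K*(-2 + K)/2 (c(K) = (K + K/(-2))*(K - 2) = (K + K*(-½))*(-2 + K) = (K - K/2)*(-2 + K) = (K/2)*(-2 + K) = K*(-2 + K)/2)
(89 + k(-5, -11))*N(c(-3)) = (89 - 11)*(-3) = 78*(-3) = -234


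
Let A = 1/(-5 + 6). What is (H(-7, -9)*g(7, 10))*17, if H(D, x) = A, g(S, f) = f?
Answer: 170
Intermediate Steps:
A = 1 (A = 1/1 = 1)
H(D, x) = 1
(H(-7, -9)*g(7, 10))*17 = (1*10)*17 = 10*17 = 170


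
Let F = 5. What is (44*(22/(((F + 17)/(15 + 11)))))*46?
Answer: 52624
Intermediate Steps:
(44*(22/(((F + 17)/(15 + 11)))))*46 = (44*(22/(((5 + 17)/(15 + 11)))))*46 = (44*(22/((22/26))))*46 = (44*(22/((22*(1/26)))))*46 = (44*(22/(11/13)))*46 = (44*(22*(13/11)))*46 = (44*26)*46 = 1144*46 = 52624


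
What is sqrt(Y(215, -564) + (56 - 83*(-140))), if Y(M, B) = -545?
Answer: sqrt(11131) ≈ 105.50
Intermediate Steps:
sqrt(Y(215, -564) + (56 - 83*(-140))) = sqrt(-545 + (56 - 83*(-140))) = sqrt(-545 + (56 + 11620)) = sqrt(-545 + 11676) = sqrt(11131)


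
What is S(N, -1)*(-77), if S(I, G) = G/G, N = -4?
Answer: -77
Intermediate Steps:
S(I, G) = 1
S(N, -1)*(-77) = 1*(-77) = -77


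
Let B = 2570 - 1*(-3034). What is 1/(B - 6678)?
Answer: -1/1074 ≈ -0.00093110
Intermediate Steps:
B = 5604 (B = 2570 + 3034 = 5604)
1/(B - 6678) = 1/(5604 - 6678) = 1/(-1074) = -1/1074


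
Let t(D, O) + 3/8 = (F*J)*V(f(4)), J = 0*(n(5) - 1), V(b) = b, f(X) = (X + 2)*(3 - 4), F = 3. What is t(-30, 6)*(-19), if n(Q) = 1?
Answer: 57/8 ≈ 7.1250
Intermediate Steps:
f(X) = -2 - X (f(X) = (2 + X)*(-1) = -2 - X)
J = 0 (J = 0*(1 - 1) = 0*0 = 0)
t(D, O) = -3/8 (t(D, O) = -3/8 + (3*0)*(-2 - 1*4) = -3/8 + 0*(-2 - 4) = -3/8 + 0*(-6) = -3/8 + 0 = -3/8)
t(-30, 6)*(-19) = -3/8*(-19) = 57/8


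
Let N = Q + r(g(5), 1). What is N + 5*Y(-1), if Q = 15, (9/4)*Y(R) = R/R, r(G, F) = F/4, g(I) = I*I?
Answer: 629/36 ≈ 17.472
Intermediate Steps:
g(I) = I**2
r(G, F) = F/4 (r(G, F) = F*(1/4) = F/4)
Y(R) = 4/9 (Y(R) = 4*(R/R)/9 = (4/9)*1 = 4/9)
N = 61/4 (N = 15 + (1/4)*1 = 15 + 1/4 = 61/4 ≈ 15.250)
N + 5*Y(-1) = 61/4 + 5*(4/9) = 61/4 + 20/9 = 629/36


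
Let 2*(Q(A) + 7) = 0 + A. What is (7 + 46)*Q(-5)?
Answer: -1007/2 ≈ -503.50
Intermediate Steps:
Q(A) = -7 + A/2 (Q(A) = -7 + (0 + A)/2 = -7 + A/2)
(7 + 46)*Q(-5) = (7 + 46)*(-7 + (½)*(-5)) = 53*(-7 - 5/2) = 53*(-19/2) = -1007/2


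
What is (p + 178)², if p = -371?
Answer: 37249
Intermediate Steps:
(p + 178)² = (-371 + 178)² = (-193)² = 37249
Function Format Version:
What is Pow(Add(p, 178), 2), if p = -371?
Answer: 37249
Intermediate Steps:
Pow(Add(p, 178), 2) = Pow(Add(-371, 178), 2) = Pow(-193, 2) = 37249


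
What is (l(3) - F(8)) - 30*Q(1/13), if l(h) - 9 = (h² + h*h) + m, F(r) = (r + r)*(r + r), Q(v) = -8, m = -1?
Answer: 10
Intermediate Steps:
F(r) = 4*r² (F(r) = (2*r)*(2*r) = 4*r²)
l(h) = 8 + 2*h² (l(h) = 9 + ((h² + h*h) - 1) = 9 + ((h² + h²) - 1) = 9 + (2*h² - 1) = 9 + (-1 + 2*h²) = 8 + 2*h²)
(l(3) - F(8)) - 30*Q(1/13) = ((8 + 2*3²) - 4*8²) - 30*(-8) = ((8 + 2*9) - 4*64) + 240 = ((8 + 18) - 1*256) + 240 = (26 - 256) + 240 = -230 + 240 = 10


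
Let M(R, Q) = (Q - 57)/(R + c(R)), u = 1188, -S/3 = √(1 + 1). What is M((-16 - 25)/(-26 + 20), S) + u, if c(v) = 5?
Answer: 84006/71 - 18*√2/71 ≈ 1182.8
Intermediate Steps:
S = -3*√2 (S = -3*√(1 + 1) = -3*√2 ≈ -4.2426)
M(R, Q) = (-57 + Q)/(5 + R) (M(R, Q) = (Q - 57)/(R + 5) = (-57 + Q)/(5 + R))
M((-16 - 25)/(-26 + 20), S) + u = (-57 - 3*√2)/(5 + (-16 - 25)/(-26 + 20)) + 1188 = (-57 - 3*√2)/(5 - 41/(-6)) + 1188 = (-57 - 3*√2)/(5 - 41*(-⅙)) + 1188 = (-57 - 3*√2)/(5 + 41/6) + 1188 = (-57 - 3*√2)/(71/6) + 1188 = 6*(-57 - 3*√2)/71 + 1188 = (-342/71 - 18*√2/71) + 1188 = 84006/71 - 18*√2/71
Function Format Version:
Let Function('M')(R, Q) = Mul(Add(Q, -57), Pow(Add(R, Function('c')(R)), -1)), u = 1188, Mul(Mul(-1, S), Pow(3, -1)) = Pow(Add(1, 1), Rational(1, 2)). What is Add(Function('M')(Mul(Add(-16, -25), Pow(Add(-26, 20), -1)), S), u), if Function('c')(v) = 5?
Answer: Add(Rational(84006, 71), Mul(Rational(-18, 71), Pow(2, Rational(1, 2)))) ≈ 1182.8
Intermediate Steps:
S = Mul(-3, Pow(2, Rational(1, 2))) (S = Mul(-3, Pow(Add(1, 1), Rational(1, 2))) = Mul(-3, Pow(2, Rational(1, 2))) ≈ -4.2426)
Function('M')(R, Q) = Mul(Pow(Add(5, R), -1), Add(-57, Q)) (Function('M')(R, Q) = Mul(Add(Q, -57), Pow(Add(R, 5), -1)) = Mul(Add(-57, Q), Pow(Add(5, R), -1)) = Mul(Pow(Add(5, R), -1), Add(-57, Q)))
Add(Function('M')(Mul(Add(-16, -25), Pow(Add(-26, 20), -1)), S), u) = Add(Mul(Pow(Add(5, Mul(Add(-16, -25), Pow(Add(-26, 20), -1))), -1), Add(-57, Mul(-3, Pow(2, Rational(1, 2))))), 1188) = Add(Mul(Pow(Add(5, Mul(-41, Pow(-6, -1))), -1), Add(-57, Mul(-3, Pow(2, Rational(1, 2))))), 1188) = Add(Mul(Pow(Add(5, Mul(-41, Rational(-1, 6))), -1), Add(-57, Mul(-3, Pow(2, Rational(1, 2))))), 1188) = Add(Mul(Pow(Add(5, Rational(41, 6)), -1), Add(-57, Mul(-3, Pow(2, Rational(1, 2))))), 1188) = Add(Mul(Pow(Rational(71, 6), -1), Add(-57, Mul(-3, Pow(2, Rational(1, 2))))), 1188) = Add(Mul(Rational(6, 71), Add(-57, Mul(-3, Pow(2, Rational(1, 2))))), 1188) = Add(Add(Rational(-342, 71), Mul(Rational(-18, 71), Pow(2, Rational(1, 2)))), 1188) = Add(Rational(84006, 71), Mul(Rational(-18, 71), Pow(2, Rational(1, 2))))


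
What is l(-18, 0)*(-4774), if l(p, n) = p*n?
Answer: 0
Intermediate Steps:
l(p, n) = n*p
l(-18, 0)*(-4774) = (0*(-18))*(-4774) = 0*(-4774) = 0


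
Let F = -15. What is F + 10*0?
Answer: -15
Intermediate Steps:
F + 10*0 = -15 + 10*0 = -15 + 0 = -15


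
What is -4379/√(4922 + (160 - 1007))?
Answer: -4379*√163/815 ≈ -68.598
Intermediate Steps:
-4379/√(4922 + (160 - 1007)) = -4379/√(4922 - 847) = -4379*√163/815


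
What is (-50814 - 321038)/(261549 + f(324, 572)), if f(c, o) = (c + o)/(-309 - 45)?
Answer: -65817804/46293725 ≈ -1.4217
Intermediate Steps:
f(c, o) = -c/354 - o/354 (f(c, o) = (c + o)/(-354) = (c + o)*(-1/354) = -c/354 - o/354)
(-50814 - 321038)/(261549 + f(324, 572)) = (-50814 - 321038)/(261549 + (-1/354*324 - 1/354*572)) = -371852/(261549 + (-54/59 - 286/177)) = -371852/(261549 - 448/177) = -371852/46293725/177 = -371852*177/46293725 = -65817804/46293725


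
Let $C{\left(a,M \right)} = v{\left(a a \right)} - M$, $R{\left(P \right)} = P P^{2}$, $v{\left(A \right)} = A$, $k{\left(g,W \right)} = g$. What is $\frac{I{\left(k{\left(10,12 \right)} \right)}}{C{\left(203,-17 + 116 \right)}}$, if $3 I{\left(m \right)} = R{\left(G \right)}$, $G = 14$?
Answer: $\frac{1372}{61665} \approx 0.022249$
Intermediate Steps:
$R{\left(P \right)} = P^{3}$
$I{\left(m \right)} = \frac{2744}{3}$ ($I{\left(m \right)} = \frac{14^{3}}{3} = \frac{1}{3} \cdot 2744 = \frac{2744}{3}$)
$C{\left(a,M \right)} = a^{2} - M$ ($C{\left(a,M \right)} = a a - M = a^{2} - M$)
$\frac{I{\left(k{\left(10,12 \right)} \right)}}{C{\left(203,-17 + 116 \right)}} = \frac{2744}{3 \left(203^{2} - \left(-17 + 116\right)\right)} = \frac{2744}{3 \left(41209 - 99\right)} = \frac{2744}{3 \cdot 41110} = \frac{2744}{3} \cdot \frac{1}{41110} = \frac{1372}{61665}$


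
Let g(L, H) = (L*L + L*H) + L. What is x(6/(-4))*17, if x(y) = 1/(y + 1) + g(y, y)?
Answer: 17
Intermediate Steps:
g(L, H) = L + L**2 + H*L (g(L, H) = (L**2 + H*L) + L = L + L**2 + H*L)
x(y) = 1/(1 + y) + y*(1 + 2*y) (x(y) = 1/(y + 1) + y*(1 + y + y) = 1/(1 + y) + y*(1 + 2*y))
x(6/(-4))*17 = ((1 + 6/(-4) + 2*(6/(-4))**3 + 3*(6/(-4))**2)/(1 + 6/(-4)))*17 = ((1 + 6*(-1/4) + 2*(6*(-1/4))**3 + 3*(6*(-1/4))**2)/(1 + 6*(-1/4)))*17 = ((1 - 3/2 + 2*(-3/2)**3 + 3*(-3/2)**2)/(1 - 3/2))*17 = ((1 - 3/2 + 2*(-27/8) + 3*(9/4))/(-1/2))*17 = -2*(1 - 3/2 - 27/4 + 27/4)*17 = -2*(-1/2)*17 = 1*17 = 17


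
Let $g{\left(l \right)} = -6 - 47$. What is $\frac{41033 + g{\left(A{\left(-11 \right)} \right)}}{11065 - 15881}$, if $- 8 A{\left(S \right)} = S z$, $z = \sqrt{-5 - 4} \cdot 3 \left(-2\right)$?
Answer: $- \frac{10245}{1204} \approx -8.5091$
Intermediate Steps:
$z = - 18 i$ ($z = \sqrt{-9} \cdot 3 \left(-2\right) = 3 i 3 \left(-2\right) = 9 i \left(-2\right) = - 18 i \approx - 18.0 i$)
$A{\left(S \right)} = \frac{9 i S}{4}$ ($A{\left(S \right)} = - \frac{S \left(- 18 i\right)}{8} = - \frac{\left(-18\right) i S}{8} = \frac{9 i S}{4}$)
$g{\left(l \right)} = -53$
$\frac{41033 + g{\left(A{\left(-11 \right)} \right)}}{11065 - 15881} = \frac{41033 - 53}{11065 - 15881} = \frac{40980}{-4816} = 40980 \left(- \frac{1}{4816}\right) = - \frac{10245}{1204}$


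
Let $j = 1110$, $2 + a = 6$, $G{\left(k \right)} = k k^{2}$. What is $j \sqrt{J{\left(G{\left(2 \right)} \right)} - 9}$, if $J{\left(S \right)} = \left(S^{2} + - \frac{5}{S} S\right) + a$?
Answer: $3330 \sqrt{6} \approx 8156.8$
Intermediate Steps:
$G{\left(k \right)} = k^{3}$
$a = 4$ ($a = -2 + 6 = 4$)
$J{\left(S \right)} = -1 + S^{2}$ ($J{\left(S \right)} = \left(S^{2} + - \frac{5}{S} S\right) + 4 = \left(S^{2} - 5\right) + 4 = \left(-5 + S^{2}\right) + 4 = -1 + S^{2}$)
$j \sqrt{J{\left(G{\left(2 \right)} \right)} - 9} = 1110 \sqrt{\left(-1 + \left(2^{3}\right)^{2}\right) - 9} = 1110 \sqrt{\left(-1 + 8^{2}\right) - 9} = 1110 \sqrt{\left(-1 + 64\right) - 9} = 1110 \sqrt{63 - 9} = 1110 \sqrt{54} = 1110 \cdot 3 \sqrt{6} = 3330 \sqrt{6}$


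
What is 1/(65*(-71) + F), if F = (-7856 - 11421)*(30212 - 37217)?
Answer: 1/135030770 ≈ 7.4057e-9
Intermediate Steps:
F = 135035385 (F = -19277*(-7005) = 135035385)
1/(65*(-71) + F) = 1/(65*(-71) + 135035385) = 1/(-4615 + 135035385) = 1/135030770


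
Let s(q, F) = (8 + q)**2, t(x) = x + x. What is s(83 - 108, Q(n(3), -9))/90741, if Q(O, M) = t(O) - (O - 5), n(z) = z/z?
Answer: 289/90741 ≈ 0.0031849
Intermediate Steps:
t(x) = 2*x
n(z) = 1
Q(O, M) = 5 + O (Q(O, M) = 2*O - (O - 5) = 2*O - (-5 + O) = 2*O + (5 - O) = 5 + O)
s(83 - 108, Q(n(3), -9))/90741 = (8 + (83 - 108))**2/90741 = (8 - 25)**2*(1/90741) = (-17)**2*(1/90741) = 289*(1/90741) = 289/90741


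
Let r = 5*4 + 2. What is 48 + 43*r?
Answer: 994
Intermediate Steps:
r = 22 (r = 20 + 2 = 22)
48 + 43*r = 48 + 43*22 = 48 + 946 = 994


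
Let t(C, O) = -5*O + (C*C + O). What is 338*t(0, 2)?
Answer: -2704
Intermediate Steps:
t(C, O) = C² - 4*O (t(C, O) = -5*O + (C² + O) = -5*O + (O + C²) = C² - 4*O)
338*t(0, 2) = 338*(0² - 4*2) = 338*(0 - 8) = 338*(-8) = -2704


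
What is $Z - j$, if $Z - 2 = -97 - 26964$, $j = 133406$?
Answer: $-160465$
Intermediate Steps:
$Z = -27059$ ($Z = 2 - 27061 = -27059$)
$Z - j = -27059 - 133406 = -160465$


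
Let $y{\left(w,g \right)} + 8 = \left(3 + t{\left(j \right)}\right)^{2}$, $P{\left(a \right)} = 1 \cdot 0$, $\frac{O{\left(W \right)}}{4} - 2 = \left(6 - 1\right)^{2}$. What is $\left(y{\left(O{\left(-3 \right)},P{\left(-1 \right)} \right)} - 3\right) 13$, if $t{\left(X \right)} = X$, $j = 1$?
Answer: $65$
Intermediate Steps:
$O{\left(W \right)} = 108$ ($O{\left(W \right)} = 8 + 4 \left(6 - 1\right)^{2} = 8 + 4 \cdot 5^{2} = 8 + 4 \cdot 25 = 8 + 100 = 108$)
$P{\left(a \right)} = 0$
$y{\left(w,g \right)} = 8$ ($y{\left(w,g \right)} = -8 + \left(3 + 1\right)^{2} = -8 + 4^{2} = -8 + 16 = 8$)
$\left(y{\left(O{\left(-3 \right)},P{\left(-1 \right)} \right)} - 3\right) 13 = \left(8 - 3\right) 13 = 5 \cdot 13 = 65$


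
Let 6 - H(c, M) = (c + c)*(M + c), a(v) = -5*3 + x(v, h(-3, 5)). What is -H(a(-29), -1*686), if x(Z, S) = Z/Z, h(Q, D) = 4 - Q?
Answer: 19594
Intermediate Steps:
x(Z, S) = 1
a(v) = -14 (a(v) = -5*3 + 1 = -15 + 1 = -14)
H(c, M) = 6 - 2*c*(M + c) (H(c, M) = 6 - (c + c)*(M + c) = 6 - 2*c*(M + c))
-H(a(-29), -1*686) = -(6 - 2*(-14)² - 2*(-1*686)*(-14)) = -(6 - 2*196 - 2*(-686)*(-14)) = -(6 - 392 - 19208) = -1*(-19594) = 19594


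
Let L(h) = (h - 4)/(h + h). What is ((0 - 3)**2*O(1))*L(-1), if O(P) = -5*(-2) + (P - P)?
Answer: 225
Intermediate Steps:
O(P) = 10 (O(P) = 10 + 0 = 10)
L(h) = (-4 + h)/(2*h) (L(h) = (-4 + h)/((2*h)) = (-4 + h)*(1/(2*h)) = (-4 + h)/(2*h))
((0 - 3)**2*O(1))*L(-1) = ((0 - 3)**2*10)*((1/2)*(-4 - 1)/(-1)) = ((-3)**2*10)*((1/2)*(-1)*(-5)) = (9*10)*(5/2) = 90*(5/2) = 225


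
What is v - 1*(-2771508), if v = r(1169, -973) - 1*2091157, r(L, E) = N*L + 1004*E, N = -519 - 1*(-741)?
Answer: -37023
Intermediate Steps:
N = 222 (N = -519 + 741 = 222)
r(L, E) = 222*L + 1004*E
v = -2808531 (v = (222*1169 + 1004*(-973)) - 1*2091157 = (259518 - 976892) - 2091157 = -717374 - 2091157 = -2808531)
v - 1*(-2771508) = -2808531 - 1*(-2771508) = -2808531 + 2771508 = -37023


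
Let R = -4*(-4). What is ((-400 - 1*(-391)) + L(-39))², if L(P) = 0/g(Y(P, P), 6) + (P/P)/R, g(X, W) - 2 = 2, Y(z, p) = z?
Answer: 20449/256 ≈ 79.879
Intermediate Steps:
g(X, W) = 4 (g(X, W) = 2 + 2 = 4)
R = 16
L(P) = 1/16 (L(P) = 0/4 + (P/P)/16 = 0*(¼) + 1*(1/16) = 0 + 1/16 = 1/16)
((-400 - 1*(-391)) + L(-39))² = ((-400 - 1*(-391)) + 1/16)² = ((-400 + 391) + 1/16)² = (-9 + 1/16)² = (-143/16)² = 20449/256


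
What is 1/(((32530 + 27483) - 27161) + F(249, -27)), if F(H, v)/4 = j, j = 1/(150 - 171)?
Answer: 21/689888 ≈ 3.0440e-5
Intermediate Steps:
j = -1/21 (j = 1/(-21) = -1/21 ≈ -0.047619)
F(H, v) = -4/21 (F(H, v) = 4*(-1/21) = -4/21)
1/(((32530 + 27483) - 27161) + F(249, -27)) = 1/(((32530 + 27483) - 27161) - 4/21) = 1/((60013 - 27161) - 4/21) = 1/(32852 - 4/21) = 1/(689888/21) = 21/689888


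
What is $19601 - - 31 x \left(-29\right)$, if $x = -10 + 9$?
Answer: $20500$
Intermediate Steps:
$x = -1$
$19601 - - 31 x \left(-29\right) = 19601 - \left(-31\right) \left(-1\right) \left(-29\right) = 19601 - 31 \left(-29\right) = 19601 - -899 = 19601 + 899 = 20500$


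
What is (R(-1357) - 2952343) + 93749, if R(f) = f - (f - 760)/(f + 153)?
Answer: -3443383121/1204 ≈ -2.8600e+6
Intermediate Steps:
R(f) = f - (-760 + f)/(153 + f)
(R(-1357) - 2952343) + 93749 = ((760 + (-1357)² + 152*(-1357))/(153 - 1357) - 2952343) + 93749 = ((760 + 1841449 - 206264)/(-1204) - 2952343) + 93749 = (-1/1204*1635945 - 2952343) + 93749 = (-1635945/1204 - 2952343) + 93749 = -3556256917/1204 + 93749 = -3443383121/1204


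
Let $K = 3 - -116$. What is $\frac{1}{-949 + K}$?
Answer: $- \frac{1}{830} \approx -0.0012048$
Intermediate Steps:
$K = 119$ ($K = 3 + 116 = 119$)
$\frac{1}{-949 + K} = \frac{1}{-949 + 119} = \frac{1}{-830} = - \frac{1}{830}$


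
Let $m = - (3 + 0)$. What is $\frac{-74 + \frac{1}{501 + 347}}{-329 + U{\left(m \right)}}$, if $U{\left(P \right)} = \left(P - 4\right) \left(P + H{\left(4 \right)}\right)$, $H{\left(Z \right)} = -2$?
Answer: $\frac{20917}{83104} \approx 0.2517$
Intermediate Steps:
$m = -3$ ($m = \left(-1\right) 3 = -3$)
$U{\left(P \right)} = \left(-4 + P\right) \left(-2 + P\right)$ ($U{\left(P \right)} = \left(P - 4\right) \left(P - 2\right) = \left(-4 + P\right) \left(-2 + P\right)$)
$\frac{-74 + \frac{1}{501 + 347}}{-329 + U{\left(m \right)}} = \frac{-74 + \frac{1}{501 + 347}}{-329 + \left(8 + \left(-3\right)^{2} - -18\right)} = \frac{-74 + \frac{1}{848}}{-329 + \left(8 + 9 + 18\right)} = \frac{-74 + \frac{1}{848}}{-329 + 35} = - \frac{62751}{848 \left(-294\right)} = \left(- \frac{62751}{848}\right) \left(- \frac{1}{294}\right) = \frac{20917}{83104}$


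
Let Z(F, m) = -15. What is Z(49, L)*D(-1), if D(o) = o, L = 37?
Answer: 15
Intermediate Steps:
Z(49, L)*D(-1) = -15*(-1) = 15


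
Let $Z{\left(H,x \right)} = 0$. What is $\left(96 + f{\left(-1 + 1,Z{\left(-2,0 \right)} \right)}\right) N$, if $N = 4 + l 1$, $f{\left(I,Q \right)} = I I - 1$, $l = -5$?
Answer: $-95$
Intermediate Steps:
$f{\left(I,Q \right)} = -1 + I^{2}$ ($f{\left(I,Q \right)} = I^{2} - 1 = -1 + I^{2}$)
$N = -1$ ($N = 4 - 5 = -1$)
$\left(96 + f{\left(-1 + 1,Z{\left(-2,0 \right)} \right)}\right) N = \left(96 - \left(1 - \left(-1 + 1\right)^{2}\right)\right) \left(-1\right) = \left(96 - \left(1 - 0^{2}\right)\right) \left(-1\right) = \left(96 + \left(-1 + 0\right)\right) \left(-1\right) = \left(96 - 1\right) \left(-1\right) = 95 \left(-1\right) = -95$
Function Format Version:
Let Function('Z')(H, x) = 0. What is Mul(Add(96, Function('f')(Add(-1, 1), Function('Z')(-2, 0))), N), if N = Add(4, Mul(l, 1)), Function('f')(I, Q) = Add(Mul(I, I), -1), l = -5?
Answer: -95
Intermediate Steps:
Function('f')(I, Q) = Add(-1, Pow(I, 2)) (Function('f')(I, Q) = Add(Pow(I, 2), -1) = Add(-1, Pow(I, 2)))
N = -1 (N = Add(4, Mul(-5, 1)) = Add(4, -5) = -1)
Mul(Add(96, Function('f')(Add(-1, 1), Function('Z')(-2, 0))), N) = Mul(Add(96, Add(-1, Pow(Add(-1, 1), 2))), -1) = Mul(Add(96, Add(-1, Pow(0, 2))), -1) = Mul(Add(96, Add(-1, 0)), -1) = Mul(Add(96, -1), -1) = Mul(95, -1) = -95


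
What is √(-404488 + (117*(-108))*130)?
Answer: 8*I*√31987 ≈ 1430.8*I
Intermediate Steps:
√(-404488 + (117*(-108))*130) = √(-404488 - 12636*130) = √(-404488 - 1642680) = √(-2047168) = 8*I*√31987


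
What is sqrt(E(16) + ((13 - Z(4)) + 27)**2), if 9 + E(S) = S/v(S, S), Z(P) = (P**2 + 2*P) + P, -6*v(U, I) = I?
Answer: sqrt(129) ≈ 11.358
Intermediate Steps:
v(U, I) = -I/6
Z(P) = P**2 + 3*P
E(S) = -15 (E(S) = -9 + S/((-S/6)) = -9 + S*(-6/S) = -9 - 6 = -15)
sqrt(E(16) + ((13 - Z(4)) + 27)**2) = sqrt(-15 + ((13 - 4*(3 + 4)) + 27)**2) = sqrt(-15 + ((13 - 4*7) + 27)**2) = sqrt(-15 + ((13 - 1*28) + 27)**2) = sqrt(-15 + ((13 - 28) + 27)**2) = sqrt(-15 + (-15 + 27)**2) = sqrt(-15 + 12**2) = sqrt(-15 + 144) = sqrt(129)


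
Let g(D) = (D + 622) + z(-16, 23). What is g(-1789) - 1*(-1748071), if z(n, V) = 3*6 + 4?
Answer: 1746926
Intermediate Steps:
z(n, V) = 22 (z(n, V) = 18 + 4 = 22)
g(D) = 644 + D (g(D) = (D + 622) + 22 = (622 + D) + 22 = 644 + D)
g(-1789) - 1*(-1748071) = (644 - 1789) - 1*(-1748071) = -1145 + 1748071 = 1746926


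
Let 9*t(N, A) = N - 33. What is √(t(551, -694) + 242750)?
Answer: 2*√546317/3 ≈ 492.75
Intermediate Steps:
t(N, A) = -11/3 + N/9 (t(N, A) = (N - 33)/9 = (-33 + N)/9 = -11/3 + N/9)
√(t(551, -694) + 242750) = √((-11/3 + (⅑)*551) + 242750) = √((-11/3 + 551/9) + 242750) = √(518/9 + 242750) = √(2185268/9) = 2*√546317/3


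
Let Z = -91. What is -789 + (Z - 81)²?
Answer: 28795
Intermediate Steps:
-789 + (Z - 81)² = -789 + (-91 - 81)² = -789 + (-172)² = -789 + 29584 = 28795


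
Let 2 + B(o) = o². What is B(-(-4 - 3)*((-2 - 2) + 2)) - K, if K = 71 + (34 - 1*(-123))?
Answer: -34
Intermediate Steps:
K = 228 (K = 71 + (34 + 123) = 71 + 157 = 228)
B(o) = -2 + o²
B(-(-4 - 3)*((-2 - 2) + 2)) - K = (-2 + (-(-4 - 3)*((-2 - 2) + 2))²) - 1*228 = (-2 + (-(-7)*(-4 + 2))²) - 228 = (-2 + (-(-7)*(-2))²) - 228 = (-2 + (-1*14)²) - 228 = (-2 + (-14)²) - 228 = (-2 + 196) - 228 = 194 - 228 = -34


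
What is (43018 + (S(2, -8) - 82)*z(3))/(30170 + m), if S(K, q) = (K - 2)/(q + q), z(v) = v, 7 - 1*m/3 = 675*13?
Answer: 21386/1933 ≈ 11.064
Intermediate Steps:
m = -26304 (m = 21 - 2025*13 = 21 - 3*8775 = 21 - 26325 = -26304)
S(K, q) = (-2 + K)/(2*q) (S(K, q) = (-2 + K)/((2*q)) = (-2 + K)*(1/(2*q)) = (-2 + K)/(2*q))
(43018 + (S(2, -8) - 82)*z(3))/(30170 + m) = (43018 + ((1/2)*(-2 + 2)/(-8) - 82)*3)/(30170 - 26304) = (43018 + ((1/2)*(-1/8)*0 - 82)*3)/3866 = (43018 + (0 - 82)*3)*(1/3866) = (43018 - 82*3)*(1/3866) = (43018 - 246)*(1/3866) = 42772*(1/3866) = 21386/1933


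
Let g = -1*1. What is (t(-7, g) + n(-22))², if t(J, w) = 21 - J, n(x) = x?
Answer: 36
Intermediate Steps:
g = -1
(t(-7, g) + n(-22))² = ((21 - 1*(-7)) - 22)² = ((21 + 7) - 22)² = (28 - 22)² = 6² = 36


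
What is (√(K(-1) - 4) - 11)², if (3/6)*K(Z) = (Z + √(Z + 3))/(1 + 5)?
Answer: (33 - I*√3*√(13 - √2))²/9 ≈ 117.14 - 43.234*I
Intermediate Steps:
K(Z) = Z/3 + √(3 + Z)/3 (K(Z) = 2*((Z + √(Z + 3))/(1 + 5)) = 2*((Z + √(3 + Z))/6) = 2*((Z + √(3 + Z))*(⅙)) = 2*(Z/6 + √(3 + Z)/6) = Z/3 + √(3 + Z)/3)
(√(K(-1) - 4) - 11)² = (√(((⅓)*(-1) + √(3 - 1)/3) - 4) - 11)² = (√((-⅓ + √2/3) - 4) - 11)² = (√(-13/3 + √2/3) - 11)² = (-11 + √(-13/3 + √2/3))²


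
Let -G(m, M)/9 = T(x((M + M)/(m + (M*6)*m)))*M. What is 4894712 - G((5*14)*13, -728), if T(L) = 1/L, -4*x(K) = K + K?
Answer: 40660442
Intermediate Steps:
x(K) = -K/2 (x(K) = -(K + K)/4 = -K/2)
G(m, M) = 9*m + 54*M*m (G(m, M) = -9*M/((-(M + M)/(2*(m + (M*6)*m)))) = -9*M/((-2*M/(2*(m + (6*M)*m)))) = -9*M/((-2*M/(2*(m + 6*M*m)))) = -9*M/((-M/(m + 6*M*m))) = -9*(-(m + 6*M*m)/M)*M = -9*(-m - 6*M*m) = 9*m + 54*M*m)
4894712 - G((5*14)*13, -728) = 4894712 - 9*(5*14)*13*(1 + 6*(-728)) = 4894712 - 9*70*13*(1 - 4368) = 4894712 - 9*910*(-4367) = 4894712 - 1*(-35765730) = 4894712 + 35765730 = 40660442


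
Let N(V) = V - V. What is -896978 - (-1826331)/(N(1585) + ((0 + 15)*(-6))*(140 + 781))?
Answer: -24784110917/27630 ≈ -8.9700e+5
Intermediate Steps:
N(V) = 0
-896978 - (-1826331)/(N(1585) + ((0 + 15)*(-6))*(140 + 781)) = -896978 - (-1826331)/(0 + ((0 + 15)*(-6))*(140 + 781)) = -896978 - (-1826331)/(0 + (15*(-6))*921) = -896978 - (-1826331)/(0 - 90*921) = -896978 - (-1826331)/(0 - 82890) = -896978 - (-1826331)/(-82890) = -896978 - (-1826331)*(-1)/82890 = -896978 - 1*608777/27630 = -896978 - 608777/27630 = -24784110917/27630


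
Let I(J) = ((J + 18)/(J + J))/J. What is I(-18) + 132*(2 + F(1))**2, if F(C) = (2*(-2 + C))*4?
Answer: 4752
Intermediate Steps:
F(C) = -16 + 8*C (F(C) = (-4 + 2*C)*4 = -16 + 8*C)
I(J) = (18 + J)/(2*J**2) (I(J) = ((18 + J)/((2*J)))/J = ((18 + J)*(1/(2*J)))/J = ((18 + J)/(2*J))/J = (18 + J)/(2*J**2))
I(-18) + 132*(2 + F(1))**2 = (1/2)*(18 - 18)/(-18)**2 + 132*(2 + (-16 + 8*1))**2 = (1/2)*(1/324)*0 + 132*(2 + (-16 + 8))**2 = 0 + 132*(2 - 8)**2 = 0 + 132*(-6)**2 = 0 + 132*36 = 0 + 4752 = 4752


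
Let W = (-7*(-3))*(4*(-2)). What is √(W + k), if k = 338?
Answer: √170 ≈ 13.038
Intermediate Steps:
W = -168 (W = 21*(-8) = -168)
√(W + k) = √(-168 + 338) = √170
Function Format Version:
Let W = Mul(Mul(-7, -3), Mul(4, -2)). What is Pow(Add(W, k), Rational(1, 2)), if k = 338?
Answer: Pow(170, Rational(1, 2)) ≈ 13.038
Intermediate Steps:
W = -168 (W = Mul(21, -8) = -168)
Pow(Add(W, k), Rational(1, 2)) = Pow(Add(-168, 338), Rational(1, 2)) = Pow(170, Rational(1, 2))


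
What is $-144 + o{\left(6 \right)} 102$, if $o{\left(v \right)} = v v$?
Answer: $3528$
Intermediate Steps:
$o{\left(v \right)} = v^{2}$
$-144 + o{\left(6 \right)} 102 = -144 + 6^{2} \cdot 102 = -144 + 36 \cdot 102 = -144 + 3672 = 3528$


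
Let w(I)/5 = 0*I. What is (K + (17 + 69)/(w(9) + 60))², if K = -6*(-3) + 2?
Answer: 413449/900 ≈ 459.39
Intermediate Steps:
w(I) = 0 (w(I) = 5*(0*I) = 5*0 = 0)
K = 20 (K = 18 + 2 = 20)
(K + (17 + 69)/(w(9) + 60))² = (20 + (17 + 69)/(0 + 60))² = (20 + 86/60)² = (20 + 86*(1/60))² = (20 + 43/30)² = (643/30)² = 413449/900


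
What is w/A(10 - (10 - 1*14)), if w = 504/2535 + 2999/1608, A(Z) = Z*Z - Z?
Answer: 2804299/247294320 ≈ 0.011340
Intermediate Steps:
A(Z) = Z² - Z
w = 2804299/1358760 (w = 504*(1/2535) + 2999*(1/1608) = 168/845 + 2999/1608 = 2804299/1358760 ≈ 2.0639)
w/A(10 - (10 - 1*14)) = 2804299/(1358760*(((10 - (10 - 1*14))*(-1 + (10 - (10 - 1*14)))))) = 2804299/(1358760*(((10 - (10 - 14))*(-1 + (10 - (10 - 14)))))) = 2804299/(1358760*(((10 - 1*(-4))*(-1 + (10 - 1*(-4)))))) = 2804299/(1358760*(((10 + 4)*(-1 + (10 + 4))))) = 2804299/(1358760*((14*(-1 + 14)))) = 2804299/(1358760*((14*13))) = (2804299/1358760)/182 = (2804299/1358760)*(1/182) = 2804299/247294320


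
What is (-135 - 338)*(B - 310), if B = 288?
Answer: 10406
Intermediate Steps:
(-135 - 338)*(B - 310) = (-135 - 338)*(288 - 310) = -473*(-22) = 10406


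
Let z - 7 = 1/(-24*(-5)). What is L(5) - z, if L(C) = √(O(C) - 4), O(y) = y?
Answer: -721/120 ≈ -6.0083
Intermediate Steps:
L(C) = √(-4 + C) (L(C) = √(C - 4) = √(-4 + C))
z = 841/120 (z = 7 + 1/(-24*(-5)) = 7 + 1/120 = 841/120 ≈ 7.0083)
L(5) - z = √(-4 + 5) - 1*841/120 = √1 - 841/120 = 1 - 841/120 = -721/120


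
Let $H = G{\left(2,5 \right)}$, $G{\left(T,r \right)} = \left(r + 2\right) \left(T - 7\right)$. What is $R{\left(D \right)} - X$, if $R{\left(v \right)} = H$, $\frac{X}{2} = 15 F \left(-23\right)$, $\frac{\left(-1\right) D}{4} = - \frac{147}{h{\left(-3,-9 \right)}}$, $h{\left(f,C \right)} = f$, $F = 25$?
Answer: $17215$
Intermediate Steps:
$G{\left(T,r \right)} = \left(-7 + T\right) \left(2 + r\right)$ ($G{\left(T,r \right)} = \left(2 + r\right) \left(-7 + T\right) = \left(-7 + T\right) \left(2 + r\right)$)
$D = -196$ ($D = - 4 \left(- \frac{147}{-3}\right) = - 4 \left(\left(-147\right) \left(- \frac{1}{3}\right)\right) = \left(-4\right) 49 = -196$)
$H = -35$ ($H = -14 - 35 + 2 \cdot 2 + 2 \cdot 5 = -14 - 35 + 4 + 10 = -35$)
$X = -17250$ ($X = 2 \cdot 15 \cdot 25 \left(-23\right) = 2 \cdot 375 \left(-23\right) = 2 \left(-8625\right) = -17250$)
$R{\left(v \right)} = -35$
$R{\left(D \right)} - X = -35 - -17250 = -35 + 17250 = 17215$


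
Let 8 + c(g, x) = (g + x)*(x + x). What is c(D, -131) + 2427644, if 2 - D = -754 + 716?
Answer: 2451478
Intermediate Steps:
D = 40 (D = 2 - (-754 + 716) = 2 - 1*(-38) = 2 + 38 = 40)
c(g, x) = -8 + 2*x*(g + x) (c(g, x) = -8 + (g + x)*(x + x) = -8 + (g + x)*(2*x) = -8 + 2*x*(g + x))
c(D, -131) + 2427644 = (-8 + 2*(-131)**2 + 2*40*(-131)) + 2427644 = (-8 + 2*17161 - 10480) + 2427644 = (-8 + 34322 - 10480) + 2427644 = 23834 + 2427644 = 2451478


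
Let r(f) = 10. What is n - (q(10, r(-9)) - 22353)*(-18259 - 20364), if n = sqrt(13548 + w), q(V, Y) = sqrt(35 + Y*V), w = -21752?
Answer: -863339919 + 115869*sqrt(15) + 2*I*sqrt(2051) ≈ -8.6289e+8 + 90.576*I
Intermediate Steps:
q(V, Y) = sqrt(35 + V*Y)
n = 2*I*sqrt(2051) (n = sqrt(13548 - 21752) = sqrt(-8204) = 2*I*sqrt(2051) ≈ 90.576*I)
n - (q(10, r(-9)) - 22353)*(-18259 - 20364) = 2*I*sqrt(2051) - (sqrt(35 + 10*10) - 22353)*(-18259 - 20364) = 2*I*sqrt(2051) - (sqrt(35 + 100) - 22353)*(-38623) = 2*I*sqrt(2051) - (sqrt(135) - 22353)*(-38623) = 2*I*sqrt(2051) - (3*sqrt(15) - 22353)*(-38623) = 2*I*sqrt(2051) - (-22353 + 3*sqrt(15))*(-38623) = 2*I*sqrt(2051) - (863339919 - 115869*sqrt(15)) = 2*I*sqrt(2051) + (-863339919 + 115869*sqrt(15)) = -863339919 + 115869*sqrt(15) + 2*I*sqrt(2051)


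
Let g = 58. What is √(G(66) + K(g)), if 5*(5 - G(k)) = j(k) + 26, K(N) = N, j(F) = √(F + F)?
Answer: √(1445 - 10*√33)/5 ≈ 7.4500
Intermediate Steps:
j(F) = √2*√F (j(F) = √(2*F) = √2*√F)
G(k) = -⅕ - √2*√k/5 (G(k) = 5 - (√2*√k + 26)/5 = 5 - (26 + √2*√k)/5 = 5 + (-26/5 - √2*√k/5) = -⅕ - √2*√k/5)
√(G(66) + K(g)) = √((-⅕ - √2*√66/5) + 58) = √((-⅕ - 2*√33/5) + 58) = √(289/5 - 2*√33/5)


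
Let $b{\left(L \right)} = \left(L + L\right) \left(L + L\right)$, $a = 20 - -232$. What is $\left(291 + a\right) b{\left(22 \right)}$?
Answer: $1051248$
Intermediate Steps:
$a = 252$ ($a = 20 + 232 = 252$)
$b{\left(L \right)} = 4 L^{2}$ ($b{\left(L \right)} = 2 L 2 L = 4 L^{2}$)
$\left(291 + a\right) b{\left(22 \right)} = \left(291 + 252\right) 4 \cdot 22^{2} = 543 \cdot 4 \cdot 484 = 543 \cdot 1936 = 1051248$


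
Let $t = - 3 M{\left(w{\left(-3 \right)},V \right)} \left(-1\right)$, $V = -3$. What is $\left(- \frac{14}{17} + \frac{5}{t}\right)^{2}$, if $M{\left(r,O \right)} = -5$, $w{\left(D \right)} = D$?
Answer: $\frac{3481}{2601} \approx 1.3383$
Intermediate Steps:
$t = -15$ ($t = \left(-3\right) \left(-5\right) \left(-1\right) = 15 \left(-1\right) = -15$)
$\left(- \frac{14}{17} + \frac{5}{t}\right)^{2} = \left(- \frac{14}{17} + \frac{5}{-15}\right)^{2} = \left(\left(-14\right) \frac{1}{17} + 5 \left(- \frac{1}{15}\right)\right)^{2} = \left(- \frac{14}{17} - \frac{1}{3}\right)^{2} = \left(- \frac{59}{51}\right)^{2} = \frac{3481}{2601}$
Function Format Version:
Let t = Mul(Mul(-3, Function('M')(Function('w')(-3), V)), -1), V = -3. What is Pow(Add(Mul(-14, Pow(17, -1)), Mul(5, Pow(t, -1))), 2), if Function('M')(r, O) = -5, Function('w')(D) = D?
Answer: Rational(3481, 2601) ≈ 1.3383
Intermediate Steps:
t = -15 (t = Mul(Mul(-3, -5), -1) = Mul(15, -1) = -15)
Pow(Add(Mul(-14, Pow(17, -1)), Mul(5, Pow(t, -1))), 2) = Pow(Add(Mul(-14, Pow(17, -1)), Mul(5, Pow(-15, -1))), 2) = Pow(Add(Mul(-14, Rational(1, 17)), Mul(5, Rational(-1, 15))), 2) = Pow(Add(Rational(-14, 17), Rational(-1, 3)), 2) = Pow(Rational(-59, 51), 2) = Rational(3481, 2601)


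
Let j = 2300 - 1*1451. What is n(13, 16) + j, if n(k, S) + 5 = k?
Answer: 857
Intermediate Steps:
n(k, S) = -5 + k
j = 849 (j = 2300 - 1451 = 849)
n(13, 16) + j = (-5 + 13) + 849 = 8 + 849 = 857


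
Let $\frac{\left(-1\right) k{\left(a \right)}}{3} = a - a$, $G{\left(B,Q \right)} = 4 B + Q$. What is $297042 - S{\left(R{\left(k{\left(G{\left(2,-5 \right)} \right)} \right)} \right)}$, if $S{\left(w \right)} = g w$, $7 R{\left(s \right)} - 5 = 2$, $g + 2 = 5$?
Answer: $297039$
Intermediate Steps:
$G{\left(B,Q \right)} = Q + 4 B$
$g = 3$ ($g = -2 + 5 = 3$)
$k{\left(a \right)} = 0$ ($k{\left(a \right)} = - 3 \left(a - a\right) = \left(-3\right) 0 = 0$)
$R{\left(s \right)} = 1$ ($R{\left(s \right)} = \frac{5}{7} + \frac{1}{7} \cdot 2 = \frac{5}{7} + \frac{2}{7} = 1$)
$S{\left(w \right)} = 3 w$
$297042 - S{\left(R{\left(k{\left(G{\left(2,-5 \right)} \right)} \right)} \right)} = 297042 - 3 \cdot 1 = 297042 - 3 = 297039$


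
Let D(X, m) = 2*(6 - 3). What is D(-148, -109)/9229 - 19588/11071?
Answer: -180711226/102174259 ≈ -1.7687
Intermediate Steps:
D(X, m) = 6 (D(X, m) = 2*3 = 6)
D(-148, -109)/9229 - 19588/11071 = 6/9229 - 19588/11071 = -180711226/102174259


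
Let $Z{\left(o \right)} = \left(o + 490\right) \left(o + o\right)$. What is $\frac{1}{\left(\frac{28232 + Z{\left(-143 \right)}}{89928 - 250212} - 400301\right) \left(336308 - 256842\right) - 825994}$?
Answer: $- \frac{13357}{424900996997765} \approx -3.1436 \cdot 10^{-11}$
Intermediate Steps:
$Z{\left(o \right)} = 2 o \left(490 + o\right)$ ($Z{\left(o \right)} = \left(490 + o\right) 2 o = 2 o \left(490 + o\right)$)
$\frac{1}{\left(\frac{28232 + Z{\left(-143 \right)}}{89928 - 250212} - 400301\right) \left(336308 - 256842\right) - 825994} = \frac{1}{\left(\frac{28232 + 2 \left(-143\right) \left(490 - 143\right)}{89928 - 250212} - 400301\right) \left(336308 - 256842\right) - 825994} = \frac{1}{\left(\frac{28232 + 2 \left(-143\right) 347}{-160284} - 400301\right) 79466 - 825994} = \frac{1}{\left(\left(28232 - 99242\right) \left(- \frac{1}{160284}\right) - 400301\right) 79466 - 825994} = \frac{1}{\left(\left(-71010\right) \left(- \frac{1}{160284}\right) - 400301\right) 79466 - 825994} = \frac{1}{\left(\frac{11835}{26714} - 400301\right) 79466 - 825994} = \frac{1}{\left(- \frac{10693629079}{26714}\right) 79466 - 825994} = \frac{1}{- \frac{424889964195907}{13357} - 825994} = \frac{1}{- \frac{424900996997765}{13357}} = - \frac{13357}{424900996997765}$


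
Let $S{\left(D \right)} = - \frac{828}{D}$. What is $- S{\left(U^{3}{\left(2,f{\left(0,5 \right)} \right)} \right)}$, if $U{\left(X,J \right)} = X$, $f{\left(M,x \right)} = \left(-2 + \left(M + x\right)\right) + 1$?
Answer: $\frac{207}{2} \approx 103.5$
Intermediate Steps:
$f{\left(M,x \right)} = -1 + M + x$ ($f{\left(M,x \right)} = \left(-2 + M + x\right) + 1 = -1 + M + x$)
$- S{\left(U^{3}{\left(2,f{\left(0,5 \right)} \right)} \right)} = - \frac{-828}{2^{3}} = - \frac{-828}{8} = \left(-1\right) \left(- \frac{207}{2}\right) = \frac{207}{2}$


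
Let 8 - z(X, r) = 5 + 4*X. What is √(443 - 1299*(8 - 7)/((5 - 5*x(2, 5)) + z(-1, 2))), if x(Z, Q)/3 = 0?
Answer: √1339/2 ≈ 18.296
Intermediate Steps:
z(X, r) = 3 - 4*X (z(X, r) = 8 - (5 + 4*X) = 8 + (-5 - 4*X) = 3 - 4*X)
x(Z, Q) = 0 (x(Z, Q) = 3*0 = 0)
√(443 - 1299*(8 - 7)/((5 - 5*x(2, 5)) + z(-1, 2))) = √(443 - 1299*(8 - 7)/((5 - 5*0) + (3 - 4*(-1)))) = √(443 - 1299/((5 + 0) + (3 + 4))) = √(443 - 1299/(5 + 7)) = √(443 - 1299/12) = √(443 - 1299*1/12) = √(443 - 433/4) = √(1339/4) = √1339/2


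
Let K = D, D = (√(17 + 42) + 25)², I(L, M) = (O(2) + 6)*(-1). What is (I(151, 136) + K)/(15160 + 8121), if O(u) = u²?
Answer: 674/23281 + 50*√59/23281 ≈ 0.045447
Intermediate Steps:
I(L, M) = -10 (I(L, M) = (2² + 6)*(-1) = (4 + 6)*(-1) = 10*(-1) = -10)
D = (25 + √59)² (D = (√59 + 25)² = (25 + √59)² ≈ 1068.1)
K = (25 + √59)² ≈ 1068.1
(I(151, 136) + K)/(15160 + 8121) = (-10 + (25 + √59)²)/(15160 + 8121) = (-10 + (25 + √59)²)/23281 = (-10 + (25 + √59)²)*(1/23281) = -10/23281 + (25 + √59)²/23281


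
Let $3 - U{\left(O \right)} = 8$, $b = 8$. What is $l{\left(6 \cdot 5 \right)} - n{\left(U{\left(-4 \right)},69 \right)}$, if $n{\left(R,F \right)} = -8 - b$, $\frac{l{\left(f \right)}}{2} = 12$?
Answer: $40$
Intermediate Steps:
$l{\left(f \right)} = 24$ ($l{\left(f \right)} = 2 \cdot 12 = 24$)
$U{\left(O \right)} = -5$ ($U{\left(O \right)} = 3 - 8 = -5$)
$n{\left(R,F \right)} = -16$ ($n{\left(R,F \right)} = -8 - 8 = -16$)
$l{\left(6 \cdot 5 \right)} - n{\left(U{\left(-4 \right)},69 \right)} = 24 - -16 = 24 + 16 = 40$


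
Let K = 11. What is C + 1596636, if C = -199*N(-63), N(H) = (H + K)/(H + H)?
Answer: 100582894/63 ≈ 1.5966e+6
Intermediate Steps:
N(H) = (11 + H)/(2*H) (N(H) = (H + 11)/(H + H) = (11 + H)/((2*H)) = (11 + H)*(1/(2*H)) = (11 + H)/(2*H))
C = -5174/63 (C = -199*(11 - 63)/(2*(-63)) = -199*(-1)*(-52)/(2*63) = -199*26/63 = -5174/63 ≈ -82.127)
C + 1596636 = -5174/63 + 1596636 = 100582894/63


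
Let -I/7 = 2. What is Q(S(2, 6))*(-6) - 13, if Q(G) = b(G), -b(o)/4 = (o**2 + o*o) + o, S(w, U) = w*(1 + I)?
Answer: 31811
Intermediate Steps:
I = -14 (I = -7*2 = -14)
S(w, U) = -13*w (S(w, U) = w*(1 - 14) = w*(-13) = -13*w)
b(o) = -8*o**2 - 4*o (b(o) = -4*((o**2 + o*o) + o) = -4*((o**2 + o**2) + o) = -4*(2*o**2 + o) = -4*(o + 2*o**2) = -8*o**2 - 4*o)
Q(G) = -4*G*(1 + 2*G)
Q(S(2, 6))*(-6) - 13 = -4*(-13*2)*(1 + 2*(-13*2))*(-6) - 13 = -4*(-26)*(1 + 2*(-26))*(-6) - 13 = -4*(-26)*(1 - 52)*(-6) - 13 = -4*(-26)*(-51)*(-6) - 13 = -5304*(-6) - 13 = 31824 - 13 = 31811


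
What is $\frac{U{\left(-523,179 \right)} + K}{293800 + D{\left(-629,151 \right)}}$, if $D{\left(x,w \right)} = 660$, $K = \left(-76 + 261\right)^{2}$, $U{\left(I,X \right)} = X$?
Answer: $\frac{8601}{73615} \approx 0.11684$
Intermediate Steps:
$K = 34225$ ($K = 185^{2} = 34225$)
$\frac{U{\left(-523,179 \right)} + K}{293800 + D{\left(-629,151 \right)}} = \frac{179 + 34225}{293800 + 660} = \frac{34404}{294460} = 34404 \cdot \frac{1}{294460} = \frac{8601}{73615}$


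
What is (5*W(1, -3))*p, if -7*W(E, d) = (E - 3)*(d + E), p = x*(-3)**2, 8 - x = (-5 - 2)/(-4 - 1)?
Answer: -1188/7 ≈ -169.71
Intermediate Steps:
x = 33/5 (x = 8 - (-5 - 2)/(-4 - 1) = 8 - (-7)/(-5) = 8 - (-7)*(-1)/5 = 8 - 1*7/5 = 8 - 7/5 = 33/5 ≈ 6.6000)
p = 297/5 (p = (33/5)*(-3)**2 = (33/5)*9 = 297/5 ≈ 59.400)
W(E, d) = -(-3 + E)*(E + d)/7 (W(E, d) = -(E - 3)*(d + E)/7 = -(-3 + E)*(E + d)/7)
(5*W(1, -3))*p = (5*(-1/7*1**2 + (3/7)*1 + (3/7)*(-3) - 1/7*1*(-3)))*(297/5) = (5*(-1/7*1 + 3/7 - 9/7 + 3/7))*(297/5) = (5*(-1/7 + 3/7 - 9/7 + 3/7))*(297/5) = (5*(-4/7))*(297/5) = -20/7*297/5 = -1188/7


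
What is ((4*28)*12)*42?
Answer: 56448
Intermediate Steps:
((4*28)*12)*42 = (112*12)*42 = 1344*42 = 56448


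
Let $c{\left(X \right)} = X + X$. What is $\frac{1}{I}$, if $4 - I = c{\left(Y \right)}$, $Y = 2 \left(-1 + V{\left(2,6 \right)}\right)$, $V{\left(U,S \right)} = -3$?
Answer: $\frac{1}{20} \approx 0.05$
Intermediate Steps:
$Y = -8$ ($Y = 2 \left(-1 - 3\right) = 2 \left(-4\right) = -8$)
$c{\left(X \right)} = 2 X$
$I = 20$ ($I = 4 - 2 \left(-8\right) = 4 - -16 = 4 + 16 = 20$)
$\frac{1}{I} = \frac{1}{20}$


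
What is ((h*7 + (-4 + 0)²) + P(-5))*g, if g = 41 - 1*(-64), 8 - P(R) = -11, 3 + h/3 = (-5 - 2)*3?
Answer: -49245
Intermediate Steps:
h = -72 (h = -9 + 3*((-5 - 2)*3) = -9 + 3*(-7*3) = -9 + 3*(-21) = -9 - 63 = -72)
P(R) = 19 (P(R) = 8 - 1*(-11) = 8 + 11 = 19)
g = 105 (g = 41 + 64 = 105)
((h*7 + (-4 + 0)²) + P(-5))*g = ((-72*7 + (-4 + 0)²) + 19)*105 = ((-504 + (-4)²) + 19)*105 = ((-504 + 16) + 19)*105 = (-488 + 19)*105 = -469*105 = -49245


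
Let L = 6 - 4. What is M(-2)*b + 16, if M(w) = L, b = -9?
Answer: -2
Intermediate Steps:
L = 2
M(w) = 2
M(-2)*b + 16 = 2*(-9) + 16 = -18 + 16 = -2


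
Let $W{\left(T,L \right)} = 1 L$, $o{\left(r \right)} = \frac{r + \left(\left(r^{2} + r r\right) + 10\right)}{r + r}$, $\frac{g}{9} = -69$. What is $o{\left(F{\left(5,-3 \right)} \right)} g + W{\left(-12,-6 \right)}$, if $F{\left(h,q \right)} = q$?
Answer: $\frac{5163}{2} \approx 2581.5$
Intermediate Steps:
$g = -621$ ($g = 9 \left(-69\right) = -621$)
$o{\left(r \right)} = \frac{10 + r + 2 r^{2}}{2 r}$ ($o{\left(r \right)} = \frac{r + \left(\left(r^{2} + r^{2}\right) + 10\right)}{2 r} = \left(r + \left(2 r^{2} + 10\right)\right) \frac{1}{2 r} = \left(r + \left(10 + 2 r^{2}\right)\right) \frac{1}{2 r} = \left(10 + r + 2 r^{2}\right) \frac{1}{2 r} = \frac{10 + r + 2 r^{2}}{2 r}$)
$W{\left(T,L \right)} = L$
$o{\left(F{\left(5,-3 \right)} \right)} g + W{\left(-12,-6 \right)} = \left(\frac{1}{2} - 3 + \frac{5}{-3}\right) \left(-621\right) - 6 = \left(\frac{1}{2} - 3 + 5 \left(- \frac{1}{3}\right)\right) \left(-621\right) - 6 = \left(\frac{1}{2} - 3 - \frac{5}{3}\right) \left(-621\right) - 6 = \left(- \frac{25}{6}\right) \left(-621\right) - 6 = \frac{5175}{2} - 6 = \frac{5163}{2}$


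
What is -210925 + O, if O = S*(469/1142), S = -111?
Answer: -240928409/1142 ≈ -2.1097e+5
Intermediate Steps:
O = -52059/1142 ≈ -45.586
-210925 + O = -210925 - 52059/1142 = -240928409/1142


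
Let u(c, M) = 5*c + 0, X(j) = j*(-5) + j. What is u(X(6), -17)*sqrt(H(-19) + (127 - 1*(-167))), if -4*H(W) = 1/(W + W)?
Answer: -30*sqrt(1698182)/19 ≈ -2057.6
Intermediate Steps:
H(W) = -1/(8*W) (H(W) = -1/(4*(W + W)) = -1/(2*W)/4 = -1/(8*W))
X(j) = -4*j (X(j) = -5*j + j = -4*j)
u(c, M) = 5*c
u(X(6), -17)*sqrt(H(-19) + (127 - 1*(-167))) = (5*(-4*6))*sqrt(-1/8/(-19) + (127 - 1*(-167))) = (5*(-24))*sqrt(-1/8*(-1/19) + (127 + 167)) = -120*sqrt(1/152 + 294) = -30*sqrt(1698182)/19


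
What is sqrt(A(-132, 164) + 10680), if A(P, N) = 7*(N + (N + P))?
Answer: 2*sqrt(3013) ≈ 109.78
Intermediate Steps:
A(P, N) = 7*P + 14*N (A(P, N) = 7*(P + 2*N) = 7*P + 14*N)
sqrt(A(-132, 164) + 10680) = sqrt((7*(-132) + 14*164) + 10680) = sqrt((-924 + 2296) + 10680) = sqrt(1372 + 10680) = sqrt(12052) = 2*sqrt(3013)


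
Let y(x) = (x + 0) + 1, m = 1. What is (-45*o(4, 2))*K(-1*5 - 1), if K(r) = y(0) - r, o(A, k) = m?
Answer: -315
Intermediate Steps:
o(A, k) = 1
y(x) = 1 + x (y(x) = x + 1 = 1 + x)
K(r) = 1 - r (K(r) = (1 + 0) - r = 1 - r)
(-45*o(4, 2))*K(-1*5 - 1) = (-45*1)*(1 - (-1*5 - 1)) = -45*(1 - (-5 - 1)) = -45*(1 - 1*(-6)) = -45*(1 + 6) = -45*7 = -315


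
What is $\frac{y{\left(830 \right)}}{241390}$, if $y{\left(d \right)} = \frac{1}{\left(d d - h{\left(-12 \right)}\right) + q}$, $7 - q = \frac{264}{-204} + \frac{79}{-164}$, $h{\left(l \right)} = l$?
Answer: $\frac{1394}{231820228990485} \approx 6.0133 \cdot 10^{-12}$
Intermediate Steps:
$q = \frac{24467}{2788}$ ($q = 7 - \left(\frac{264}{-204} + \frac{79}{-164}\right) = 7 - \left(264 \left(- \frac{1}{204}\right) + 79 \left(- \frac{1}{164}\right)\right) = 7 - \left(- \frac{22}{17} - \frac{79}{164}\right) = 7 - - \frac{4951}{2788} = 7 + \frac{4951}{2788} = \frac{24467}{2788} \approx 8.7758$)
$y{\left(d \right)} = \frac{1}{\frac{57923}{2788} + d^{2}}$ ($y{\left(d \right)} = \frac{1}{\left(d d - -12\right) + \frac{24467}{2788}} = \frac{1}{\left(d^{2} + 12\right) + \frac{24467}{2788}} = \frac{1}{\left(12 + d^{2}\right) + \frac{24467}{2788}} = \frac{1}{\frac{57923}{2788} + d^{2}}$)
$\frac{y{\left(830 \right)}}{241390} = \frac{2788 \frac{1}{57923 + 2788 \cdot 830^{2}}}{241390} = \frac{2788}{57923 + 2788 \cdot 688900} \cdot \frac{1}{241390} = \frac{2788}{57923 + 1920653200} \cdot \frac{1}{241390} = \frac{2788}{1920711123} \cdot \frac{1}{241390} = \frac{1394}{231820228990485}$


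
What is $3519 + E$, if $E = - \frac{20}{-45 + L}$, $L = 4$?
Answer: $\frac{144299}{41} \approx 3519.5$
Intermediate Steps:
$E = \frac{20}{41}$ ($E = - \frac{20}{-45 + 4} = - \frac{20}{-41} = \left(-20\right) \left(- \frac{1}{41}\right) = \frac{20}{41} \approx 0.4878$)
$3519 + E = 3519 + \frac{20}{41} = \frac{144299}{41}$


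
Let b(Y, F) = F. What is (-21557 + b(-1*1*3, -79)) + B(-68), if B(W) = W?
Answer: -21704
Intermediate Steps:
(-21557 + b(-1*1*3, -79)) + B(-68) = (-21557 - 79) - 68 = -21636 - 68 = -21704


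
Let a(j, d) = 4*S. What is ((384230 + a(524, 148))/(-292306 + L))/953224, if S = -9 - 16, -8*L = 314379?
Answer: -384130/316092295531 ≈ -1.2152e-6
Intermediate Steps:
L = -314379/8 (L = -⅛*314379 = -314379/8 ≈ -39297.)
S = -25
a(j, d) = -100 (a(j, d) = 4*(-25) = -100)
((384230 + a(524, 148))/(-292306 + L))/953224 = ((384230 - 100)/(-292306 - 314379/8))/953224 = (384130/(-2652827/8))*(1/953224) = (384130*(-8/2652827))*(1/953224) = -3073040/2652827*1/953224 = -384130/316092295531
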